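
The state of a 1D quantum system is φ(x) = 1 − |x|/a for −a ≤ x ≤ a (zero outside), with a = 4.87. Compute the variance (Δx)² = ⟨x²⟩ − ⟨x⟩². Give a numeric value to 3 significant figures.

2.37

Compute ⟨x⟩ and ⟨x²⟩ separately, then (Δx)² = ⟨x²⟩ − ⟨x⟩².
φ is even, so ∫ over [−a, a] = 2∫₀ᵃ with φ = 1 − x/a there: ∫₀ᵃ (1 − x/a)² dx = a/3, ∫₀ᵃ x²(1 − x/a)² dx = a³/30, ∫₀ᵃ x⁴(1 − x/a)² dx = a⁵/105.
Normalization: ∫|φ|² dx = 3.2467.
⟨x⟩ = 0.0000 and ⟨x²⟩ = 2.3717.
(Δx)² = 2.3717 − (0.0000)² = 2.3717.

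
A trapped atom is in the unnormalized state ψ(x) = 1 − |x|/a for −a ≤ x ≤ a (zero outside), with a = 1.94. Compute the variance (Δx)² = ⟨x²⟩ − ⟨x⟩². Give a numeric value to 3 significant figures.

Compute ⟨x⟩ and ⟨x²⟩ separately, then (Δx)² = ⟨x²⟩ − ⟨x⟩².
ψ is even, so ∫ over [−a, a] = 2∫₀ᵃ with ψ = 1 − x/a there: ∫₀ᵃ (1 − x/a)² dx = a/3, ∫₀ᵃ x²(1 − x/a)² dx = a³/30, ∫₀ᵃ x⁴(1 − x/a)² dx = a⁵/105.
Normalization: ∫|ψ|² dx = 1.2933.
⟨x⟩ = 0.0000 and ⟨x²⟩ = 0.37636.
(Δx)² = 0.37636 − (0.0000)² = 0.37636.

0.376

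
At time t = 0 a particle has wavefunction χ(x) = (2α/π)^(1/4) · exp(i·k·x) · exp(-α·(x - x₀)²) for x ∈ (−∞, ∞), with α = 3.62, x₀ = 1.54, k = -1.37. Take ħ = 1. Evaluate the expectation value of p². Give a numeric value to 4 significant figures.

5.497

p² χ = −ħ² d²χ/dx²; ⟨p²⟩ = −ħ² ∫ χ*·χ'' dx.
Gaussian moments (u = x − x₀): ∫u^(2j)·e^(−2αu²) du = (2j−1)!!/(4α)^j · √(π/(2α)), odd powers integrate to 0; here √(π/(2α)) = 0.65873. Derivatives: χ′ = (ik − 2αu)·χ, χ″ = ((ik − 2αu)² − 2α)·χ; the odd-in-u pieces drop out.
⟨p²⟩ = 5.4969.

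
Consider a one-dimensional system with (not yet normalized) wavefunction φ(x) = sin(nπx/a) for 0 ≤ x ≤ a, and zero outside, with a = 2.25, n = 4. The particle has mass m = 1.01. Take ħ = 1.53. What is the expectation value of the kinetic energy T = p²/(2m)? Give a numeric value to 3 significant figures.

36.1

T = −(ħ²/2m) d²/dx², so ⟨T⟩ = −(ħ²/2m) ∫ φ*·φ'' dx / ∫|φ|² dx; with m = 1.01.
d/dx sin(nπx/a) = (nπ/a)·cos(nπx/a) and d²/dx² sin(nπx/a) = −(nπ/a)²·sin(nπx/a); on 0 ≤ x ≤ a, ∫sin²(nπx/a) dx = a/2 and ∫sin(nπx/a)·cos(nπx/a) dx = 0.
State is unnormalized: ∫|φ|² dx = 1.1250, and ∫φ*·(−ħ²/2m · φ'') dx = 40.667, so ⟨T⟩ = 40.667 / 1.1250.
⟨T⟩ = 36.148.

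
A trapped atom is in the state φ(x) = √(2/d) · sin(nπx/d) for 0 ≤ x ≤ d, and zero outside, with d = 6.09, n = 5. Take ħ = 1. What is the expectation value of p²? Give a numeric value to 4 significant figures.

p² φ = −ħ² d²φ/dx²; ⟨p²⟩ = −ħ² ∫ φ*·φ'' dx.
d/dx sin(nπx/d) = (nπ/d)·cos(nπx/d) and d²/dx² sin(nπx/d) = −(nπ/d)²·sin(nπx/d); on 0 ≤ x ≤ d, ∫sin²(nπx/d) dx = d/2 and ∫sin(nπx/d)·cos(nπx/d) dx = 0.
⟨p²⟩ = 6.6528.

6.653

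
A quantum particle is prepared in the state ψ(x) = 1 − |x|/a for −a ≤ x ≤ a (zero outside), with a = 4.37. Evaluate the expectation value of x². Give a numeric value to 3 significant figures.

1.91

⟨x²⟩ = ∫ x²·|ψ|² dx / ∫|ψ|² dx (integrals over the domain).
ψ is even, so ∫ over [−a, a] = 2∫₀ᵃ with ψ = 1 − x/a there: ∫₀ᵃ (1 − x/a)² dx = a/3, ∫₀ᵃ x²(1 − x/a)² dx = a³/30, ∫₀ᵃ x⁴(1 − x/a)² dx = a⁵/105.
State is unnormalized: ∫|ψ|² dx = 2.9133, and ∫ψ*·x²·ψ dx = 5.5636, so ⟨x²⟩ = 5.5636 / 2.9133.
⟨x²⟩ = 1.9097.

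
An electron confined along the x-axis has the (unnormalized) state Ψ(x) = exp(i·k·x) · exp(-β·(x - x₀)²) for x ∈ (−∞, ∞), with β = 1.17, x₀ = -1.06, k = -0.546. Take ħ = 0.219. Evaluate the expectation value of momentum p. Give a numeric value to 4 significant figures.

-0.1196

p Ψ = −iħ dΨ/dx; then ⟨p⟩ = ∫ Ψ*·(pΨ) dx / ∫|Ψ|² dx.
Gaussian moments (u = x − x₀): ∫u^(2j)·e^(−2βu²) du = (2j−1)!!/(4β)^j · √(π/(2β)), odd powers integrate to 0; here √(π/(2β)) = 1.1587. Derivatives: Ψ′ = (ik − 2βu)·Ψ, Ψ″ = ((ik − 2βu)² − 2β)·Ψ; the odd-in-u pieces drop out.
State is unnormalized: ∫|Ψ|² dx = 1.1587, and ∫Ψ*·(−iħ Ψ') dx = -0.13855, so ⟨p⟩ = -0.13855 / 1.1587.
⟨p⟩ = -0.11957.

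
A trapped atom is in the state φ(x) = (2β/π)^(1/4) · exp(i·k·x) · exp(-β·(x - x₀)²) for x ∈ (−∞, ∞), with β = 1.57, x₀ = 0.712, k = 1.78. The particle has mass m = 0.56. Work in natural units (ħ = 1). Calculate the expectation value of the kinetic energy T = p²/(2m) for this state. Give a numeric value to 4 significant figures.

4.231

T = −(ħ²/2m) d²/dx², so ⟨T⟩ = −(ħ²/2m) ∫ φ*·φ'' dx; with m = 0.56.
Gaussian moments (u = x − x₀): ∫u^(2j)·e^(−2βu²) du = (2j−1)!!/(4β)^j · √(π/(2β)), odd powers integrate to 0; here √(π/(2β)) = 1.0003. Derivatives: φ′ = (ik − 2βu)·φ, φ″ = ((ik − 2βu)² − 2β)·φ; the odd-in-u pieces drop out.
⟨T⟩ = 4.2307.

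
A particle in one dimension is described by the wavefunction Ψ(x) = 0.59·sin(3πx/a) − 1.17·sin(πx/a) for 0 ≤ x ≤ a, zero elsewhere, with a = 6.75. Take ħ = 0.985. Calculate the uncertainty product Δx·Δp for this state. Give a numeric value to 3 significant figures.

0.531

Δx = √(⟨x²⟩−⟨x⟩²), Δp = √(⟨p²⟩−⟨p⟩²).
On 0 ≤ x ≤ a (j ≠ l): ∫sin²(jπx/a) dx = a/2, ∫sin(jπx/a)·sin(lπx/a) dx = 0; diagonal moments ∫x·sin²(jπx/a) dx = a²/4, ∫x²·sin²(jπx/a) dx = a³·(1/6 − 1/(4j²π²)); cross terms ∫x·sin(jπx/a)·sin(lπx/a) dx = 0 for j + l even and −4jla²/(π²(j² − l²)²) for j + l odd, ∫x²·sin(jπx/a)·sin(lπx/a) dx = (−1)^(j+l)·4jla³/(π²(j² − l²)²); higher powers the same way via product-to-sum and parts. d²/dx² sin(jπx/a) = −(jπ/a)²·sin(jπx/a); on 0 ≤ x ≤ a, ∫sin²(jπx/a) dx = a/2 and ∫sin(jπx/a)·sin(lπx/a) dx = 0 for j ≠ l, so only diagonal terms survive in ∫|Ψ|² and ∫Ψ·Ψ″; ∫Ψ·Ψ′ dx = [Ψ²/2] between the walls = 0.
Normalization: ∫|Ψ|² dx = 5.7949.
⟨x⟩ = 3.3750, ⟨x²⟩ = 11.903 ⇒ Δx = 0.71598.
⟨p⟩ = 0.0000, ⟨p²⟩ = 0.55104 ⇒ Δp = 0.74232.
Δx·Δp = 0.53149.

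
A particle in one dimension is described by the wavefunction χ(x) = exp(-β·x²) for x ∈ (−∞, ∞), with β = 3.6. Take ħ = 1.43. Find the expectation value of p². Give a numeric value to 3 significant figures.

7.36

p² χ = −ħ² d²χ/dx²; ⟨p²⟩ = −ħ² ∫ χ*·χ'' dx / ∫|χ|² dx.
Gaussian moments: ∫x^(2j)·e^(−2βx²) dx = (2j−1)!!/(4β)^j · √(π/(2β)), odd powers integrate to 0; here √(π/(2β)) = 0.66055. Derivatives: d/dx e^(−βx²) = −2βx·e^(−βx²), d²/dx² e^(−βx²) = (4β²x² − 2β)·e^(−βx²).
State is unnormalized: ∫|χ|² dx = 0.66055, and ∫χ*·(−ħ² χ'') dx = 4.8628, so ⟨p²⟩ = 4.8628 / 0.66055.
⟨p²⟩ = 7.3616.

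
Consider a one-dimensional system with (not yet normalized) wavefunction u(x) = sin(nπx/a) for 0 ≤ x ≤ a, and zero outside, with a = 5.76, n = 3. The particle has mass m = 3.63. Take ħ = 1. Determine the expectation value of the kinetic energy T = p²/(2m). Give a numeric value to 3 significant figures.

0.369

T = −(ħ²/2m) d²/dx², so ⟨T⟩ = −(ħ²/2m) ∫ u*·u'' dx / ∫|u|² dx; with m = 3.63.
d/dx sin(nπx/a) = (nπ/a)·cos(nπx/a) and d²/dx² sin(nπx/a) = −(nπ/a)²·sin(nπx/a); on 0 ≤ x ≤ a, ∫sin²(nπx/a) dx = a/2 and ∫sin(nπx/a)·cos(nπx/a) dx = 0.
State is unnormalized: ∫|u|² dx = 2.8800, and ∫u*·(−ħ²/2m · u'') dx = 1.0621, so ⟨T⟩ = 1.0621 / 2.8800.
⟨T⟩ = 0.36877.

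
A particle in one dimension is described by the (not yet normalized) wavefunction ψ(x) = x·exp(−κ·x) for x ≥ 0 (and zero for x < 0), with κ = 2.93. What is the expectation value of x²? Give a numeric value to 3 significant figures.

⟨x²⟩ = ∫ x²·|ψ|² dx / ∫|ψ|² dx (integrals over the domain).
Every integrand reduces to terms xʲ·e^(−2κx) on [0, ∞); use ∫₀^∞ xʲ·e^(−2κx) dx = j!/(2κ)^(j+1).
State is unnormalized: ∫|ψ|² dx = 0.0099389, and ∫ψ*·x²·ψ dx = 0.0034731, so ⟨x²⟩ = 0.0034731 / 0.0099389.
⟨x²⟩ = 0.34945.

0.349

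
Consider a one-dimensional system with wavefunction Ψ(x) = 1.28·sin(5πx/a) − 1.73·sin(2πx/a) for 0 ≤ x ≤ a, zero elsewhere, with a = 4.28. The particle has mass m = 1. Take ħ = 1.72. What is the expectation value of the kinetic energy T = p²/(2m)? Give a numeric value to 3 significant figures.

T = −(ħ²/2m) d²/dx², so ⟨T⟩ = −(ħ²/2m) ∫ Ψ*·Ψ'' dx / ∫|Ψ|² dx; with m = 1.
d²/dx² sin(jπx/a) = −(jπ/a)²·sin(jπx/a); on 0 ≤ x ≤ a, ∫sin²(jπx/a) dx = a/2 and ∫sin(jπx/a)·sin(lπx/a) dx = 0 for j ≠ l, so only diagonal terms survive in ∫|Ψ|² and ∫Ψ·Ψ″; ∫Ψ·Ψ′ dx = [Ψ²/2] between the walls = 0.
State is unnormalized: ∫|Ψ|² dx = 9.9110, and ∫Ψ*·(−ħ²/2m · Ψ'') dx = 90.275, so ⟨T⟩ = 90.275 / 9.9110.
⟨T⟩ = 9.1086.

9.11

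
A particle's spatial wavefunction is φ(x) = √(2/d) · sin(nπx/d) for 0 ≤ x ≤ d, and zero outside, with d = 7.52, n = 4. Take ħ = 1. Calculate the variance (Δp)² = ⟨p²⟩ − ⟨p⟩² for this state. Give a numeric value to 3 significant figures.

Compute ⟨p⟩ and ⟨p²⟩ separately; (Δp)² = ⟨p²⟩ − ⟨p⟩².
d/dx sin(nπx/d) = (nπ/d)·cos(nπx/d) and d²/dx² sin(nπx/d) = −(nπ/d)²·sin(nπx/d); on 0 ≤ x ≤ d, ∫sin²(nπx/d) dx = d/2 and ∫sin(nπx/d)·cos(nπx/d) dx = 0.
⟨p⟩ = 0.0000 and ⟨p²⟩ = 2.7924.
(Δp)² = 2.7924 − (0.0000)² = 2.7924.

2.79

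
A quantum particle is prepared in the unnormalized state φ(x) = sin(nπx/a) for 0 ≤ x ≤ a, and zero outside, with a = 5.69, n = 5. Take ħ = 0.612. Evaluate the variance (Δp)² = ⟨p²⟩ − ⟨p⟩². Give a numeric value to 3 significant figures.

2.85

Compute ⟨p⟩ and ⟨p²⟩ separately; (Δp)² = ⟨p²⟩ − ⟨p⟩².
d/dx sin(nπx/a) = (nπ/a)·cos(nπx/a) and d²/dx² sin(nπx/a) = −(nπ/a)²·sin(nπx/a); on 0 ≤ x ≤ a, ∫sin²(nπx/a) dx = a/2 and ∫sin(nπx/a)·cos(nπx/a) dx = 0.
Normalization: ∫|φ|² dx = 2.8450.
⟨p⟩ = 0.0000 and ⟨p²⟩ = 2.8544.
(Δp)² = 2.8544 − (0.0000)² = 2.8544.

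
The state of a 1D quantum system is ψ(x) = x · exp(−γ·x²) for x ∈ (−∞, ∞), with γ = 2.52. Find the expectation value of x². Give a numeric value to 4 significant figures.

⟨x²⟩ = ∫ x²·|ψ|² dx / ∫|ψ|² dx (integrals over the domain).
Expand each integrand as polynomial × e^(−2γx²) and use ∫x^(2j)·e^(−2γx²) dx = (2j−1)!!/(4γ)^j · √(π/(2γ)), odd powers → 0; here √(π/(2γ)) = 0.78951.
State is unnormalized: ∫|ψ|² dx = 0.078325, and ∫ψ*·x²·ψ dx = 0.023311, so ⟨x²⟩ = 0.023311 / 0.078325.
⟨x²⟩ = 0.29762.

0.2976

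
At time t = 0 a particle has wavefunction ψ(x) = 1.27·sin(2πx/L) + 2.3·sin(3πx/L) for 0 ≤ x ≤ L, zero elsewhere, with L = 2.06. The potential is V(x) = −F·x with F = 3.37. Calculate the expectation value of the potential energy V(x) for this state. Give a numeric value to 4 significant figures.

-2.328

⟨V⟩ = ∫ V(x)·|ψ|² dx / ∫|ψ|² dx.
On 0 ≤ x ≤ L (j ≠ l): ∫sin²(jπx/L) dx = L/2, ∫sin(jπx/L)·sin(lπx/L) dx = 0; diagonal moments ∫x·sin²(jπx/L) dx = L²/4, ∫x²·sin²(jπx/L) dx = L³·(1/6 − 1/(4j²π²)); cross terms ∫x·sin(jπx/L)·sin(lπx/L) dx = 0 for j + l even and −4jlL²/(π²(j² − l²)²) for j + l odd, ∫x²·sin(jπx/L)·sin(lπx/L) dx = (−1)^(j+l)·4jlL³/(π²(j² − l²)²); higher powers the same way via product-to-sum and parts.
State is unnormalized: ∫|ψ|² dx = 7.1100, and ∫ψ*·V(x)·ψ dx = -16.553, so ⟨V⟩ = -16.553 / 7.1100.
⟨V⟩ = -2.3281.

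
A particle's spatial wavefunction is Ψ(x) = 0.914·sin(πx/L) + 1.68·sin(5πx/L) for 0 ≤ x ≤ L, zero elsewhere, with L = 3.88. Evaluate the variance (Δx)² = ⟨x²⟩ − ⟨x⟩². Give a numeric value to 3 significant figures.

Compute ⟨x⟩ and ⟨x²⟩ separately, then (Δx)² = ⟨x²⟩ − ⟨x⟩².
On 0 ≤ x ≤ L (j ≠ l): ∫sin²(jπx/L) dx = L/2, ∫sin(jπx/L)·sin(lπx/L) dx = 0; diagonal moments ∫x·sin²(jπx/L) dx = L²/4, ∫x²·sin²(jπx/L) dx = L³·(1/6 − 1/(4j²π²)); cross terms ∫x·sin(jπx/L)·sin(lπx/L) dx = 0 for j + l even and −4jlL²/(π²(j² − l²)²) for j + l odd, ∫x²·sin(jπx/L)·sin(lπx/L) dx = (−1)^(j+l)·4jlL³/(π²(j² − l²)²); higher powers the same way via product-to-sum and parts.
Normalization: ∫|Ψ|² dx = 7.0961.
⟨x⟩ = 1.9400 and ⟨x²⟩ = 4.9093.
(Δx)² = 4.9093 − (1.9400)² = 1.1457.

1.15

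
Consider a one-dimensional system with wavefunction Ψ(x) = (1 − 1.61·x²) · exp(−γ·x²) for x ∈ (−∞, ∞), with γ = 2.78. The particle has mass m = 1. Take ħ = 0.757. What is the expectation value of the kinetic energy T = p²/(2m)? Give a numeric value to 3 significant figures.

T = −(ħ²/2m) d²/dx², so ⟨T⟩ = −(ħ²/2m) ∫ Ψ*·Ψ'' dx / ∫|Ψ|² dx; with m = 1.
Expand each integrand as polynomial × e^(−2γx²) and use ∫x^(2j)·e^(−2γx²) dx = (2j−1)!!/(4γ)^j · √(π/(2γ)), odd powers → 0; here √(π/(2γ)) = 0.75169. Differentiate with the product rule, d/dx e^(−γx²) = −2γx·e^(−γx²).
State is unnormalized: ∫|Ψ|² dx = 0.58129, and ∫Ψ*·(−ħ²/2m · Ψ'') dx = 0.85999, so ⟨T⟩ = 0.85999 / 0.58129.
⟨T⟩ = 1.4794.

1.48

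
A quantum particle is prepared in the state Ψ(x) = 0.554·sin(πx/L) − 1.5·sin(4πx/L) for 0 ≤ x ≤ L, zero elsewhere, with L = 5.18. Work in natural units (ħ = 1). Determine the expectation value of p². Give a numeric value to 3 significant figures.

5.22

p² Ψ = −ħ² d²Ψ/dx²; ⟨p²⟩ = −ħ² ∫ Ψ*·Ψ'' dx / ∫|Ψ|² dx.
d²/dx² sin(jπx/L) = −(jπ/L)²·sin(jπx/L); on 0 ≤ x ≤ L, ∫sin²(jπx/L) dx = L/2 and ∫sin(jπx/L)·sin(lπx/L) dx = 0 for j ≠ l, so only diagonal terms survive in ∫|Ψ|² and ∫Ψ·Ψ″; ∫Ψ·Ψ′ dx = [Ψ²/2] between the walls = 0.
State is unnormalized: ∫|Ψ|² dx = 6.6224, and ∫Ψ*·(−ħ² Ψ'') dx = 34.588, so ⟨p²⟩ = 34.588 / 6.6224.
⟨p²⟩ = 5.2229.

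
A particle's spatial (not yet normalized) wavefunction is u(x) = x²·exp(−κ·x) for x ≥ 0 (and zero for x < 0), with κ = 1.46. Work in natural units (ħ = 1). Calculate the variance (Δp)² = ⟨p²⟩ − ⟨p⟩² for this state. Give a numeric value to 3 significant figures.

Compute ⟨p⟩ and ⟨p²⟩ separately; (Δp)² = ⟨p²⟩ − ⟨p⟩².
Differentiate x²·exp(−κ·x) with the product rule; every integrand then reduces to terms xʲ·e^(−2κx) on [0, ∞), with ∫₀^∞ xʲ·e^(−2κx) dx = j!/(2κ)^(j+1).
Normalization: ∫|u|² dx = 0.11306.
⟨p⟩ = 0.0000 and ⟨p²⟩ = 0.71053.
(Δp)² = 0.71053 − (0.0000)² = 0.71053.

0.711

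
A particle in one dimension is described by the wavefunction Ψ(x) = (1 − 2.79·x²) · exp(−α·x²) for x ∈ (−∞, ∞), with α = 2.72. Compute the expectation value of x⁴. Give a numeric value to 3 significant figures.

⟨x⁴⟩ = ∫ x⁴·|Ψ|² dx / ∫|Ψ|² dx (integrals over the domain).
Expand each integrand as polynomial × e^(−2αx²) and use ∫x^(2j)·e^(−2αx²) dx = (2j−1)!!/(4α)^j · √(π/(2α)), odd powers → 0; here √(π/(2α)) = 0.75993.
State is unnormalized: ∫|Ψ|² dx = 0.52010, and ∫Ψ*·x⁴·Ψ dx = 0.014198, so ⟨x⁴⟩ = 0.014198 / 0.52010.
⟨x⁴⟩ = 0.027298.

0.0273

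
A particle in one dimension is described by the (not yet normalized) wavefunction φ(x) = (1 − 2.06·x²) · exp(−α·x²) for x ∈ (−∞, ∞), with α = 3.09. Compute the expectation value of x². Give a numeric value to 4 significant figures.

0.04495

⟨x²⟩ = ∫ x²·|φ|² dx / ∫|φ|² dx (integrals over the domain).
Expand each integrand as polynomial × e^(−2αx²) and use ∫x^(2j)·e^(−2αx²) dx = (2j−1)!!/(4α)^j · √(π/(2α)), odd powers → 0; here √(π/(2α)) = 0.71299.
State is unnormalized: ∫|φ|² dx = 0.53474, and ∫φ*·x²·φ dx = 0.024035, so ⟨x²⟩ = 0.024035 / 0.53474.
⟨x²⟩ = 0.044948.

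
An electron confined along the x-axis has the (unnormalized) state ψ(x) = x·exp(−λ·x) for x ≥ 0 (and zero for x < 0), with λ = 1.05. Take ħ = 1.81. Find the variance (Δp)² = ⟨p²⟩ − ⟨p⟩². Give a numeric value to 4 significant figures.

Compute ⟨p⟩ and ⟨p²⟩ separately; (Δp)² = ⟨p²⟩ − ⟨p⟩².
Differentiate x·exp(−λ·x) with the product rule; every integrand then reduces to terms xʲ·e^(−2λx) on [0, ∞), with ∫₀^∞ xʲ·e^(−2λx) dx = j!/(2λ)^(j+1).
Normalization: ∫|ψ|² dx = 0.21596.
⟨p⟩ = 0.0000 and ⟨p²⟩ = 3.6119.
(Δp)² = 3.6119 − (0.0000)² = 3.6119.

3.612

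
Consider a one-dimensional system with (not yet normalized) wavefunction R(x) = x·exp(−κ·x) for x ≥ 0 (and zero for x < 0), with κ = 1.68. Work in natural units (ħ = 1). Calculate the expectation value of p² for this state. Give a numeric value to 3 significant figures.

2.82

p² R = −ħ² d²R/dx²; ⟨p²⟩ = −ħ² ∫ R*·R'' dx / ∫|R|² dx.
Differentiate x·exp(−κ·x) with the product rule; every integrand then reduces to terms xʲ·e^(−2κx) on [0, ∞), with ∫₀^∞ xʲ·e^(−2κx) dx = j!/(2κ)^(j+1).
State is unnormalized: ∫|R|² dx = 0.052724, and ∫R*·(−ħ² R'') dx = 0.14881, so ⟨p²⟩ = 0.14881 / 0.052724.
⟨p²⟩ = 2.8224.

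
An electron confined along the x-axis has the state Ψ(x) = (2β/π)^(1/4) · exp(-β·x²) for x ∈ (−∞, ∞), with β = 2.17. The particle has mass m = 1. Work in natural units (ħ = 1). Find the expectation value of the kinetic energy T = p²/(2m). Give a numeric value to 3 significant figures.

1.09

T = −(ħ²/2m) d²/dx², so ⟨T⟩ = −(ħ²/2m) ∫ Ψ*·Ψ'' dx; with m = 1.
Gaussian moments: ∫x^(2j)·e^(−2βx²) dx = (2j−1)!!/(4β)^j · √(π/(2β)), odd powers integrate to 0; here √(π/(2β)) = 0.85081. Derivatives: d/dx e^(−βx²) = −2βx·e^(−βx²), d²/dx² e^(−βx²) = (4β²x² − 2β)·e^(−βx²).
⟨T⟩ = 1.0850.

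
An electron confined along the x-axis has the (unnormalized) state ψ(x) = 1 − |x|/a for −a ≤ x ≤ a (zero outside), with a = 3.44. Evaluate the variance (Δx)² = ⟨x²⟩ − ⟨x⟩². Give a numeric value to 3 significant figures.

Compute ⟨x⟩ and ⟨x²⟩ separately, then (Δx)² = ⟨x²⟩ − ⟨x⟩².
ψ is even, so ∫ over [−a, a] = 2∫₀ᵃ with ψ = 1 − x/a there: ∫₀ᵃ (1 − x/a)² dx = a/3, ∫₀ᵃ x²(1 − x/a)² dx = a³/30, ∫₀ᵃ x⁴(1 − x/a)² dx = a⁵/105.
Normalization: ∫|ψ|² dx = 2.2933.
⟨x⟩ = 0.0000 and ⟨x²⟩ = 1.1834.
(Δx)² = 1.1834 − (0.0000)² = 1.1834.

1.18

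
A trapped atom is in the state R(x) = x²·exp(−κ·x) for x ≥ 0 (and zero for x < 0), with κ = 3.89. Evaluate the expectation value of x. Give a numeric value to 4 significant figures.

⟨x⟩ = ∫ x·|R|² dx / ∫|R|² dx (integrals over the domain).
Every integrand reduces to terms xʲ·e^(−2κx) on [0, ∞); use ∫₀^∞ xʲ·e^(−2κx) dx = j!/(2κ)^(j+1).
State is unnormalized: ∫|R|² dx = 0.00084200, and ∫R*·x·R dx = 0.00054113, so ⟨x⟩ = 0.00054113 / 0.00084200.
⟨x⟩ = 0.64267.

0.6427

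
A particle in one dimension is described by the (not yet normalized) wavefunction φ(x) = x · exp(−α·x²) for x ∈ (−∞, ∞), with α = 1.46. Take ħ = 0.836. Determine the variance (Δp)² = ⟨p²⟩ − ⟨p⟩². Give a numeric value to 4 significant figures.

Compute ⟨p⟩ and ⟨p²⟩ separately; (Δp)² = ⟨p²⟩ − ⟨p⟩².
Expand each integrand as polynomial × e^(−2αx²) and use ∫x^(2j)·e^(−2αx²) dx = (2j−1)!!/(4α)^j · √(π/(2α)), odd powers → 0; here √(π/(2α)) = 1.0373. Differentiate with the product rule, d/dx e^(−αx²) = −2αx·e^(−αx²).
Normalization: ∫|φ|² dx = 0.17761.
⟨p⟩ = 0.0000 and ⟨p²⟩ = 3.0612.
(Δp)² = 3.0612 − (0.0000)² = 3.0612.

3.061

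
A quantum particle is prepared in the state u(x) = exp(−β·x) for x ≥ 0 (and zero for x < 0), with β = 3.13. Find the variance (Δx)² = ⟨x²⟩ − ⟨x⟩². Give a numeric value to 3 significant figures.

0.0255

Compute ⟨x⟩ and ⟨x²⟩ separately, then (Δx)² = ⟨x²⟩ − ⟨x⟩².
Every integrand reduces to terms xʲ·e^(−2βx) on [0, ∞); use ∫₀^∞ xʲ·e^(−2βx) dx = j!/(2β)^(j+1).
Normalization: ∫|u|² dx = 0.15974.
⟨x⟩ = 0.15974 and ⟨x²⟩ = 0.051037.
(Δx)² = 0.051037 − (0.15974)² = 0.025518.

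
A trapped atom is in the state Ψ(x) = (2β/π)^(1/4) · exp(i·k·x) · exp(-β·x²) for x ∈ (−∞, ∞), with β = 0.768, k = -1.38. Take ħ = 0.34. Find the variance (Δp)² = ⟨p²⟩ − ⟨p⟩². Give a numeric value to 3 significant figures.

Compute ⟨p⟩ and ⟨p²⟩ separately; (Δp)² = ⟨p²⟩ − ⟨p⟩².
Gaussian moments: ∫x^(2j)·e^(−2βx²) dx = (2j−1)!!/(4β)^j · √(π/(2β)), odd powers integrate to 0; here √(π/(2β)) = 1.4301. Derivatives: Ψ′ = (ik − 2βx)·Ψ, Ψ″ = ((ik − 2βx)² − 2β)·Ψ; the odd-in-x pieces drop out.
⟨p⟩ = -0.46920 and ⟨p²⟩ = 0.30893.
(Δp)² = 0.30893 − (-0.46920)² = 0.088781.

0.0888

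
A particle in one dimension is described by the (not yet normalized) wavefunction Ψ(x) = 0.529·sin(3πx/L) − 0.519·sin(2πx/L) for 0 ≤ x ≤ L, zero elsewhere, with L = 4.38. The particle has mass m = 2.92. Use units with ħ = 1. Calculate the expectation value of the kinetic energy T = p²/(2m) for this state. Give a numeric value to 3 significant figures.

0.577

T = −(ħ²/2m) d²/dx², so ⟨T⟩ = −(ħ²/2m) ∫ Ψ*·Ψ'' dx / ∫|Ψ|² dx; with m = 2.92.
d²/dx² sin(jπx/L) = −(jπ/L)²·sin(jπx/L); on 0 ≤ x ≤ L, ∫sin²(jπx/L) dx = L/2 and ∫sin(jπx/L)·sin(lπx/L) dx = 0 for j ≠ l, so only diagonal terms survive in ∫|Ψ|² and ∫Ψ·Ψ″; ∫Ψ·Ψ′ dx = [Ψ²/2] between the walls = 0.
State is unnormalized: ∫|Ψ|² dx = 1.2028, and ∫Ψ*·(−ħ²/2m · Ψ'') dx = 0.69375, so ⟨T⟩ = 0.69375 / 1.2028.
⟨T⟩ = 0.57680.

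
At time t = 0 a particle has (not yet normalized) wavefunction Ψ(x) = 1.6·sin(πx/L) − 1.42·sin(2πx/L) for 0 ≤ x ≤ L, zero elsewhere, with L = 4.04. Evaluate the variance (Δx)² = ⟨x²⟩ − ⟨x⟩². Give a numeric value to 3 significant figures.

0.284

Compute ⟨x⟩ and ⟨x²⟩ separately, then (Δx)² = ⟨x²⟩ − ⟨x⟩².
On 0 ≤ x ≤ L (j ≠ l): ∫sin²(jπx/L) dx = L/2, ∫sin(jπx/L)·sin(lπx/L) dx = 0; diagonal moments ∫x·sin²(jπx/L) dx = L²/4, ∫x²·sin²(jπx/L) dx = L³·(1/6 − 1/(4j²π²)); cross terms ∫x·sin(jπx/L)·sin(lπx/L) dx = 0 for j + l even and −4jlL²/(π²(j² − l²)²) for j + l odd, ∫x²·sin(jπx/L)·sin(lπx/L) dx = (−1)^(j+l)·4jlL³/(π²(j² − l²)²); higher powers the same way via product-to-sum and parts.
Normalization: ∫|Ψ|² dx = 9.2443.
⟨x⟩ = 2.7426 and ⟨x²⟩ = 7.8061.
(Δx)² = 7.8061 − (2.7426)² = 0.28442.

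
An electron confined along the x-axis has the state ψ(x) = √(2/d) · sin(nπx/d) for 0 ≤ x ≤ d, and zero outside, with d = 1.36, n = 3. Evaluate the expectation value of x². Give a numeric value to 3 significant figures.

0.606

⟨x²⟩ = ∫ x²·|ψ|² dx (integrals over the domain).
With sin²θ = (1 − cos2θ)/2 on 0 ≤ x ≤ d: ∫sin²(nπx/d) dx = d/2, ∫x·sin²(nπx/d) dx = d²/4, ∫x²·sin²(nπx/d) dx = d³·(1/6 − 1/(4n²π²)); higher powers xᵏ the same way, integrating xᵏ·cos(2nπx/d) by parts.
⟨x²⟩ = 0.60612.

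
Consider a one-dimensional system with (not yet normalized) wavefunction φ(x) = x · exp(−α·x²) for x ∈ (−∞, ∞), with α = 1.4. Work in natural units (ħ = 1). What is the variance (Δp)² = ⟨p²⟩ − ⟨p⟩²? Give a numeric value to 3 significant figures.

4.20

Compute ⟨p⟩ and ⟨p²⟩ separately; (Δp)² = ⟨p²⟩ − ⟨p⟩².
Expand each integrand as polynomial × e^(−2αx²) and use ∫x^(2j)·e^(−2αx²) dx = (2j−1)!!/(4α)^j · √(π/(2α)), odd powers → 0; here √(π/(2α)) = 1.0592. Differentiate with the product rule, d/dx e^(−αx²) = −2αx·e^(−αx²).
Normalization: ∫|φ|² dx = 0.18915.
⟨p⟩ = 0.0000 and ⟨p²⟩ = 4.2000.
(Δp)² = 4.2000 − (0.0000)² = 4.2000.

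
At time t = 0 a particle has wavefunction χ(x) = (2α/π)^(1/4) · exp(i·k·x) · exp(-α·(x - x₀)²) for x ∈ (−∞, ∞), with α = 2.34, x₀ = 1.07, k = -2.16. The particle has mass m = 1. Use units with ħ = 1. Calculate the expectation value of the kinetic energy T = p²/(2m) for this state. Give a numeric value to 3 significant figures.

3.50

T = −(ħ²/2m) d²/dx², so ⟨T⟩ = −(ħ²/2m) ∫ χ*·χ'' dx; with m = 1.
Gaussian moments (u = x − x₀): ∫u^(2j)·e^(−2αu²) du = (2j−1)!!/(4α)^j · √(π/(2α)), odd powers integrate to 0; here √(π/(2α)) = 0.81932. Derivatives: χ′ = (ik − 2αu)·χ, χ″ = ((ik − 2αu)² − 2α)·χ; the odd-in-u pieces drop out.
⟨T⟩ = 3.5028.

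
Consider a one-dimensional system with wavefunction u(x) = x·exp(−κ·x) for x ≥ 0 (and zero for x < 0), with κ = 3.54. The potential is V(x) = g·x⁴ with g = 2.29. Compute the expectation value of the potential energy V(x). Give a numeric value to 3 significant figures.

⟨V⟩ = ∫ V(x)·|u|² dx / ∫|u|² dx.
Every integrand reduces to terms xʲ·e^(−2κx) on [0, ∞); use ∫₀^∞ xʲ·e^(−2κx) dx = j!/(2κ)^(j+1).
State is unnormalized: ∫|u|² dx = 0.0056355, and ∫u*·V(x)·u dx = 0.0018490, so ⟨V⟩ = 0.0018490 / 0.0056355.
⟨V⟩ = 0.32810.

0.328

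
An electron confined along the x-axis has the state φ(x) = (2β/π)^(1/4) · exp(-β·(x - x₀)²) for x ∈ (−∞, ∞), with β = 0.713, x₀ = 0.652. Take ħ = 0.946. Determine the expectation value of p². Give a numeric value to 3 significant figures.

0.638

p² φ = −ħ² d²φ/dx²; ⟨p²⟩ = −ħ² ∫ φ*·φ'' dx.
Gaussian moments (u = x − x₀): ∫u^(2j)·e^(−2βu²) du = (2j−1)!!/(4β)^j · √(π/(2β)), odd powers integrate to 0; here √(π/(2β)) = 1.4843. Derivatives: d/dx e^(−βu²) = −2βu·e^(−βu²), d²/dx² e^(−βu²) = (4β²u² − 2β)·e^(−βu²).
⟨p²⟩ = 0.63808.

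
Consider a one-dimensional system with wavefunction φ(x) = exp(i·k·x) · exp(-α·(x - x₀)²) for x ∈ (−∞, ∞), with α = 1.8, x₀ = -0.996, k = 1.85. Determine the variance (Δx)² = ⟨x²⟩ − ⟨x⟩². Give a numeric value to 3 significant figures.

Compute ⟨x⟩ and ⟨x²⟩ separately, then (Δx)² = ⟨x²⟩ − ⟨x⟩².
Gaussian moments (u = x − x₀): ∫u^(2j)·e^(−2αu²) du = (2j−1)!!/(4α)^j · √(π/(2α)), odd powers integrate to 0; here √(π/(2α)) = 0.93417.
Normalization: ∫|φ|² dx = 0.93417.
⟨x⟩ = -0.99600 and ⟨x²⟩ = 1.1309.
(Δx)² = 1.1309 − (-0.99600)² = 0.13889.

0.139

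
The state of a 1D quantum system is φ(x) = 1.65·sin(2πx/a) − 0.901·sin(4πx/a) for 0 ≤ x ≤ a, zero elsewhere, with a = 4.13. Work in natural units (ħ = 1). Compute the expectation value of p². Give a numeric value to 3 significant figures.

3.91

p² φ = −ħ² d²φ/dx²; ⟨p²⟩ = −ħ² ∫ φ*·φ'' dx / ∫|φ|² dx.
d²/dx² sin(jπx/a) = −(jπ/a)²·sin(jπx/a); on 0 ≤ x ≤ a, ∫sin²(jπx/a) dx = a/2 and ∫sin(jπx/a)·sin(lπx/a) dx = 0 for j ≠ l, so only diagonal terms survive in ∫|φ|² and ∫φ·φ″; ∫φ·φ′ dx = [φ²/2] between the walls = 0.
State is unnormalized: ∫|φ|² dx = 7.2983, and ∫φ*·(−ħ² φ'') dx = 28.532, so ⟨p²⟩ = 28.532 / 7.2983.
⟨p²⟩ = 3.9094.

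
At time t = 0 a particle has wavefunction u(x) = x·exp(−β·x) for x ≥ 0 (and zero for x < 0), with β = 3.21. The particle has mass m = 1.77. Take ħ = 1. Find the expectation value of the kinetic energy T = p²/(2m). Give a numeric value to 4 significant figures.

T = −(ħ²/2m) d²/dx², so ⟨T⟩ = −(ħ²/2m) ∫ u*·u'' dx / ∫|u|² dx; with m = 1.77.
Differentiate x·exp(−β·x) with the product rule; every integrand then reduces to terms xʲ·e^(−2βx) on [0, ∞), with ∫₀^∞ xʲ·e^(−2βx) dx = j!/(2β)^(j+1).
State is unnormalized: ∫|u|² dx = 0.0075583, and ∫u*·(−ħ²/2m · u'') dx = 0.022000, so ⟨T⟩ = 0.022000 / 0.0075583.
⟨T⟩ = 2.9108.

2.911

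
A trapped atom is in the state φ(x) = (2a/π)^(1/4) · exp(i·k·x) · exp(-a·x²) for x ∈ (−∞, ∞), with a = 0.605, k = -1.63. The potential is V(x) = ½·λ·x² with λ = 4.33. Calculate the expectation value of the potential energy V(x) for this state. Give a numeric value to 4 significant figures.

⟨V⟩ = ∫ V(x)·|φ|² dx.
Gaussian moments: ∫x^(2j)·e^(−2ax²) dx = (2j−1)!!/(4a)^j · √(π/(2a)), odd powers integrate to 0; here √(π/(2a)) = 1.6113.
⟨V⟩ = 0.89463.

0.8946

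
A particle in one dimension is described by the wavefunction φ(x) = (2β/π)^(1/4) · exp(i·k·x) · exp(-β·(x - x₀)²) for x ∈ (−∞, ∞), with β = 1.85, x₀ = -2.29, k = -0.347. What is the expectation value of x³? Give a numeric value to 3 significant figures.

-12.9

⟨x³⟩ = ∫ x³·|φ|² dx (integrals over the domain).
Gaussian moments (u = x − x₀): ∫u^(2j)·e^(−2βu²) du = (2j−1)!!/(4β)^j · √(π/(2β)), odd powers integrate to 0; here √(π/(2β)) = 0.92145.
⟨x³⟩ = -12.937.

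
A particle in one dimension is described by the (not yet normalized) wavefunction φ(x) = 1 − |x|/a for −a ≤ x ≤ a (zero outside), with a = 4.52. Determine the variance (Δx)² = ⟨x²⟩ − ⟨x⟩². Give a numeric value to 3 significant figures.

2.04

Compute ⟨x⟩ and ⟨x²⟩ separately, then (Δx)² = ⟨x²⟩ − ⟨x⟩².
φ is even, so ∫ over [−a, a] = 2∫₀ᵃ with φ = 1 − x/a there: ∫₀ᵃ (1 − x/a)² dx = a/3, ∫₀ᵃ x²(1 − x/a)² dx = a³/30, ∫₀ᵃ x⁴(1 − x/a)² dx = a⁵/105.
Normalization: ∫|φ|² dx = 3.0133.
⟨x⟩ = 0.0000 and ⟨x²⟩ = 2.0430.
(Δx)² = 2.0430 − (0.0000)² = 2.0430.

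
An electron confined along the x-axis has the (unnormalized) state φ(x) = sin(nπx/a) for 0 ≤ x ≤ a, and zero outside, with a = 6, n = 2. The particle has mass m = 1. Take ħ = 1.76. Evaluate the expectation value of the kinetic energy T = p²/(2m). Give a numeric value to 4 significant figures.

1.698

T = −(ħ²/2m) d²/dx², so ⟨T⟩ = −(ħ²/2m) ∫ φ*·φ'' dx / ∫|φ|² dx; with m = 1.
d/dx sin(nπx/a) = (nπ/a)·cos(nπx/a) and d²/dx² sin(nπx/a) = −(nπ/a)²·sin(nπx/a); on 0 ≤ x ≤ a, ∫sin²(nπx/a) dx = a/2 and ∫sin(nπx/a)·cos(nπx/a) dx = 0.
State is unnormalized: ∫|φ|² dx = 3.0000, and ∫φ*·(−ħ²/2m · φ'') dx = 5.0953, so ⟨T⟩ = 5.0953 / 3.0000.
⟨T⟩ = 1.6984.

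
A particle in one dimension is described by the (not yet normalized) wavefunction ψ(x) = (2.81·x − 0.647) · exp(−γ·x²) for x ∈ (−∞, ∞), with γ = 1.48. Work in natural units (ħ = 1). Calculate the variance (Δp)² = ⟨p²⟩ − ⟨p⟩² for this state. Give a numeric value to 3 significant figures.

3.73

Compute ⟨p⟩ and ⟨p²⟩ separately; (Δp)² = ⟨p²⟩ − ⟨p⟩².
Expand each integrand as polynomial × e^(−2γx²) and use ∫x^(2j)·e^(−2γx²) dx = (2j−1)!!/(4γ)^j · √(π/(2γ)), odd powers → 0; here √(π/(2γ)) = 1.0302. Differentiate with the product rule, d/dx e^(−γx²) = −2γx·e^(−γx²).
Normalization: ∫|ψ|² dx = 1.8054.
⟨p⟩ = 0.0000 and ⟨p²⟩ = 3.7329.
(Δp)² = 3.7329 − (0.0000)² = 3.7329.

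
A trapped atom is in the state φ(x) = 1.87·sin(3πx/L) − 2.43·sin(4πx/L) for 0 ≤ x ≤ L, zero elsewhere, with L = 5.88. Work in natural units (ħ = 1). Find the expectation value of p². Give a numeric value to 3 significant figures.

3.82

p² φ = −ħ² d²φ/dx²; ⟨p²⟩ = −ħ² ∫ φ*·φ'' dx / ∫|φ|² dx.
d²/dx² sin(jπx/L) = −(jπ/L)²·sin(jπx/L); on 0 ≤ x ≤ L, ∫sin²(jπx/L) dx = L/2 and ∫sin(jπx/L)·sin(lπx/L) dx = 0 for j ≠ l, so only diagonal terms survive in ∫|φ|² and ∫φ·φ″; ∫φ·φ′ dx = [φ²/2] between the walls = 0.
State is unnormalized: ∫|φ|² dx = 27.641, and ∫φ*·(−ħ² φ'') dx = 105.70, so ⟨p²⟩ = 105.70 / 27.641.
⟨p²⟩ = 3.8241.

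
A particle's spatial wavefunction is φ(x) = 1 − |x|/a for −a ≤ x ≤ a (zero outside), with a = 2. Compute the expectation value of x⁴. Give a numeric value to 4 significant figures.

0.4571

⟨x⁴⟩ = ∫ x⁴·|φ|² dx / ∫|φ|² dx (integrals over the domain).
φ is even, so ∫ over [−a, a] = 2∫₀ᵃ with φ = 1 − x/a there: ∫₀ᵃ (1 − x/a)² dx = a/3, ∫₀ᵃ x²(1 − x/a)² dx = a³/30, ∫₀ᵃ x⁴(1 − x/a)² dx = a⁵/105.
State is unnormalized: ∫|φ|² dx = 1.3333, and ∫φ*·x⁴·φ dx = 0.60952, so ⟨x⁴⟩ = 0.60952 / 1.3333.
⟨x⁴⟩ = 0.45714.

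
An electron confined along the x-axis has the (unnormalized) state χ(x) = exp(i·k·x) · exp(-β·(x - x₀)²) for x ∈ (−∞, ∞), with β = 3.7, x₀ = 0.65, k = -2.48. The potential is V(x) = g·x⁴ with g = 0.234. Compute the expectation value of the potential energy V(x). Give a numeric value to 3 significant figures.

0.0851

⟨V⟩ = ∫ V(x)·|χ|² dx / ∫|χ|² dx.
Gaussian moments (u = x − x₀): ∫u^(2j)·e^(−2βu²) du = (2j−1)!!/(4β)^j · √(π/(2β)), odd powers integrate to 0; here √(π/(2β)) = 0.65157.
State is unnormalized: ∫|χ|² dx = 0.65157, and ∫χ*·V(x)·χ dx = 0.055420, so ⟨V⟩ = 0.055420 / 0.65157.
⟨V⟩ = 0.085056.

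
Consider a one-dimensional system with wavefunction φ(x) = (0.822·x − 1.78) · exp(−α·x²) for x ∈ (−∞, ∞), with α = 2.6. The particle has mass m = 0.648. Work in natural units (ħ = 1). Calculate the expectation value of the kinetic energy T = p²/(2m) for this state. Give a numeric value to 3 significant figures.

T = −(ħ²/2m) d²/dx², so ⟨T⟩ = −(ħ²/2m) ∫ φ*·φ'' dx / ∫|φ|² dx; with m = 0.648.
Expand each integrand as polynomial × e^(−2αx²) and use ∫x^(2j)·e^(−2αx²) dx = (2j−1)!!/(4α)^j · √(π/(2α)), odd powers → 0; here √(π/(2α)) = 0.77727. Differentiate with the product rule, d/dx e^(−αx²) = −2αx·e^(−αx²).
State is unnormalized: ∫|φ|² dx = 2.5132, and ∫φ*·(−ħ²/2m · φ'') dx = 5.2446, so ⟨T⟩ = 5.2446 / 2.5132.
⟨T⟩ = 2.0868.

2.09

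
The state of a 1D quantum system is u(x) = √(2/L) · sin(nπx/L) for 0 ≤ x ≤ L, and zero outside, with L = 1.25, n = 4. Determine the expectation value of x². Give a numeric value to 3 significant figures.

⟨x²⟩ = ∫ x²·|u|² dx (integrals over the domain).
With sin²θ = (1 − cos2θ)/2 on 0 ≤ x ≤ L: ∫sin²(nπx/L) dx = L/2, ∫x·sin²(nπx/L) dx = L²/4, ∫x²·sin²(nπx/L) dx = L³·(1/6 − 1/(4n²π²)); higher powers xᵏ the same way, integrating xᵏ·cos(2nπx/L) by parts.
⟨x²⟩ = 0.51589.

0.516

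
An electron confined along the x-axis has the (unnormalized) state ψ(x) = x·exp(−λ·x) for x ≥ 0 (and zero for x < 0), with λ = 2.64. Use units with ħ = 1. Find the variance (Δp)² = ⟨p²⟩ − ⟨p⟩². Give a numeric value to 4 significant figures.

6.970

Compute ⟨p⟩ and ⟨p²⟩ separately; (Δp)² = ⟨p²⟩ − ⟨p⟩².
Differentiate x·exp(−λ·x) with the product rule; every integrand then reduces to terms xʲ·e^(−2λx) on [0, ∞), with ∫₀^∞ xʲ·e^(−2λx) dx = j!/(2λ)^(j+1).
Normalization: ∫|ψ|² dx = 0.013587.
⟨p⟩ = 0.0000 and ⟨p²⟩ = 6.9696.
(Δp)² = 6.9696 − (0.0000)² = 6.9696.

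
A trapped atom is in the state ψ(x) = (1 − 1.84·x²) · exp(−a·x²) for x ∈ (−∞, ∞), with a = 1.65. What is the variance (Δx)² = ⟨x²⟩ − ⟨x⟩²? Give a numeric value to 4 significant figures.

0.1106

Compute ⟨x⟩ and ⟨x²⟩ separately, then (Δx)² = ⟨x²⟩ − ⟨x⟩².
Expand each integrand as polynomial × e^(−2ax²) and use ∫x^(2j)·e^(−2ax²) dx = (2j−1)!!/(4a)^j · √(π/(2a)), odd powers → 0; here √(π/(2a)) = 0.97570.
Normalization: ∫|ψ|² dx = 0.65918.
⟨x⟩ = 0.0000 and ⟨x²⟩ = 0.11059.
(Δx)² = 0.11059 − (0.0000)² = 0.11059.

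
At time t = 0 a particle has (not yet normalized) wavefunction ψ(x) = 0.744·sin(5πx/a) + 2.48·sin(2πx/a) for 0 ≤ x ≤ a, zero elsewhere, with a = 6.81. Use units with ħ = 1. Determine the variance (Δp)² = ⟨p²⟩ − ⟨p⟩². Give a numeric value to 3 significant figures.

1.22

Compute ⟨p⟩ and ⟨p²⟩ separately; (Δp)² = ⟨p²⟩ − ⟨p⟩².
d²/dx² sin(jπx/a) = −(jπ/a)²·sin(jπx/a); on 0 ≤ x ≤ a, ∫sin²(jπx/a) dx = a/2 and ∫sin(jπx/a)·sin(lπx/a) dx = 0 for j ≠ l, so only diagonal terms survive in ∫|ψ|² and ∫ψ·ψ″; ∫ψ·ψ′ dx = [ψ²/2] between the walls = 0.
Normalization: ∫|ψ|² dx = 22.827.
⟨p⟩ = 0.0000 and ⟨p²⟩ = 1.2203.
(Δp)² = 1.2203 − (0.0000)² = 1.2203.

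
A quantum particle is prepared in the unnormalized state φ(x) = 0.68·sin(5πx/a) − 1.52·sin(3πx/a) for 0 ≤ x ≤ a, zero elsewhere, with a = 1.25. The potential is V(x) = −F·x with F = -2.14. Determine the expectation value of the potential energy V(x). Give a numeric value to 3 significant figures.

⟨V⟩ = ∫ V(x)·|φ|² dx / ∫|φ|² dx.
On 0 ≤ x ≤ a (j ≠ l): ∫sin²(jπx/a) dx = a/2, ∫sin(jπx/a)·sin(lπx/a) dx = 0; diagonal moments ∫x·sin²(jπx/a) dx = a²/4, ∫x²·sin²(jπx/a) dx = a³·(1/6 − 1/(4j²π²)); cross terms ∫x·sin(jπx/a)·sin(lπx/a) dx = 0 for j + l even and −4jla²/(π²(j² − l²)²) for j + l odd, ∫x²·sin(jπx/a)·sin(lπx/a) dx = (−1)^(j+l)·4jla³/(π²(j² − l²)²); higher powers the same way via product-to-sum and parts.
State is unnormalized: ∫|φ|² dx = 1.7330, and ∫φ*·V(x)·φ dx = 2.3179, so ⟨V⟩ = 2.3179 / 1.7330.
⟨V⟩ = 1.3375.

1.34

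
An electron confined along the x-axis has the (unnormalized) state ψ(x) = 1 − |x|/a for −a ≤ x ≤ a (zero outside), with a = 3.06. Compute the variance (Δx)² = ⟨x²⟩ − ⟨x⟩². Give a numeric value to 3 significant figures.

0.936

Compute ⟨x⟩ and ⟨x²⟩ separately, then (Δx)² = ⟨x²⟩ − ⟨x⟩².
ψ is even, so ∫ over [−a, a] = 2∫₀ᵃ with ψ = 1 − x/a there: ∫₀ᵃ (1 − x/a)² dx = a/3, ∫₀ᵃ x²(1 − x/a)² dx = a³/30, ∫₀ᵃ x⁴(1 − x/a)² dx = a⁵/105.
Normalization: ∫|ψ|² dx = 2.0400.
⟨x⟩ = 0.0000 and ⟨x²⟩ = 0.93636.
(Δx)² = 0.93636 − (0.0000)² = 0.93636.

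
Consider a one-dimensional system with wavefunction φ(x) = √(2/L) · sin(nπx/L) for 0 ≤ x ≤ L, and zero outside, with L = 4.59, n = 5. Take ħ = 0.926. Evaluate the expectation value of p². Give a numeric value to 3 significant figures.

10.0

p² φ = −ħ² d²φ/dx²; ⟨p²⟩ = −ħ² ∫ φ*·φ'' dx.
d/dx sin(nπx/L) = (nπ/L)·cos(nπx/L) and d²/dx² sin(nπx/L) = −(nπ/L)²·sin(nπx/L); on 0 ≤ x ≤ L, ∫sin²(nπx/L) dx = L/2 and ∫sin(nπx/L)·cos(nπx/L) dx = 0.
⟨p²⟩ = 10.042.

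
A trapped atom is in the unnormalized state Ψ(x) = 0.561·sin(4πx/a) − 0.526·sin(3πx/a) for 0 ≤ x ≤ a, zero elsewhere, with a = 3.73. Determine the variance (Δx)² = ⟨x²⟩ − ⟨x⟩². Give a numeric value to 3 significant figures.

Compute ⟨x⟩ and ⟨x²⟩ separately, then (Δx)² = ⟨x²⟩ − ⟨x⟩².
On 0 ≤ x ≤ a (j ≠ l): ∫sin²(jπx/a) dx = a/2, ∫sin(jπx/a)·sin(lπx/a) dx = 0; diagonal moments ∫x·sin²(jπx/a) dx = a²/4, ∫x²·sin²(jπx/a) dx = a³·(1/6 − 1/(4j²π²)); cross terms ∫x·sin(jπx/a)·sin(lπx/a) dx = 0 for j + l even and −4jla²/(π²(j² − l²)²) for j + l odd, ∫x²·sin(jπx/a)·sin(lπx/a) dx = (−1)^(j+l)·4jla³/(π²(j² − l²)²); higher powers the same way via product-to-sum and parts.
Normalization: ∫|Ψ|² dx = 1.1030.
⟨x⟩ = 2.6039 and ⟨x²⟩ = 7.3336.
(Δx)² = 7.3336 − (2.6039)² = 0.55336.

0.553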